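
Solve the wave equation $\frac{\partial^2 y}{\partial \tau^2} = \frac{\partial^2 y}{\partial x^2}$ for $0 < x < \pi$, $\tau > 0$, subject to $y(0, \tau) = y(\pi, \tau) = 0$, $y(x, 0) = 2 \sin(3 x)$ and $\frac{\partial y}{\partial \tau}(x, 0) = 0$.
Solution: Separating variables: $y = \sum [A_n \cos(\omega_n \tau) + B_n \sin(\omega_n \tau)] \sin(nx)$, $\omega_n = n$. From ICs: $A_3=2$.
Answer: $y(x, \tau) = 2 \sin(3 x) \cos(3 \tau)$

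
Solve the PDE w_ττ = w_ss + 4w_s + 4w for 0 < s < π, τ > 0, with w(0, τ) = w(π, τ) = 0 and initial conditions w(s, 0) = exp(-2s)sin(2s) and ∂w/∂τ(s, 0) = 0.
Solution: Substitute w = exp(-2s)u, i.e. u = exp(2s)w.
By the product rule, w_s = exp(-2s)(u_s - 2u), w_ss = exp(-2s)(u_ss - 4u_s + 4u), w_ττ = exp(-2s)u_ττ.
Substituting into the PDE and dividing by exp(-2s): u_ττ = (u_ss - 4u_s + 4u) + 4(u_s - 2u) + 4u.
The lower-order terms cancel, leaving the standard wave equation u_ττ = u_ss.
Initial data for u: u(s,0) = exp(2s)w(s,0) = sin(2s); u_τ(s,0) = exp(2s)w_τ(s,0) = 0. The boundary conditions carry over: u(0,τ) = u(π,τ) = 0.
Solve for u:
  Using separation of variables u = X(s)T(τ):
  Eigenfunctions: sin(ns), n = 1, 2, 3, ...
  General solution: u(s, τ) = Σ [A_n cos(n τ) + B_n sin(n τ)] sin(ns)
  From u(s,0) = sin(2s): A_2=1. From u_τ(s,0) = 0: all B_n = 0.
Hence u(s,τ) = sin(2s)cos(2τ).
Transform back: w(s,τ) = exp(-2s)u(s,τ).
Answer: w(s, τ) = exp(-2s)sin(2s)cos(2τ)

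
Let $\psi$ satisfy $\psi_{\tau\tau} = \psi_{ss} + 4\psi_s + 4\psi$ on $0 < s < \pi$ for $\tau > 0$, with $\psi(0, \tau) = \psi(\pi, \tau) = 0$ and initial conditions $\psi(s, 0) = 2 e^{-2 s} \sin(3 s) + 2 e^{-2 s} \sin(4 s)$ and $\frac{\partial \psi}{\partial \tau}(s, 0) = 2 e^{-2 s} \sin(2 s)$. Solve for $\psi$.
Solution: Substitute $\psi = e^{-2s}u$, i.e. $u = e^{2s}\psi$.
By the product rule, $\psi_s = e^{-2s}(u_s - 2u)$, $\psi_{ss} = e^{-2s}(u_{ss} - 4u_s + 4u)$, $\psi_{\tau\tau} = e^{-2s}u_{\tau\tau}$.
Substituting into the PDE and dividing by $e^{-2s}$: $u_{\tau\tau} = (u_{ss} - 4u_s + 4u) + 4(u_s - 2u) + 4u$.
The lower-order terms cancel, leaving the standard wave equation $u_{\tau\tau} = u_{ss}$.
Initial data for $u$: $u(s,0) = e^{2s}\psi(s,0) = 2 \sin(3 s) + 2 \sin(4 s)$; $u_{\tau}(s,0) = e^{2s}\psi_{\tau}(s,0) = 2 \sin(2 s)$. The boundary conditions carry over: $u(0,\tau) = u(\pi,\tau) = 0$.
Solve for $u$:
  Using separation of variables $u = X(s)T(\tau)$:
  Eigenfunctions: $\sin(ns)$, $n = 1, 2, 3, \ldots$
  General solution: $u(s, \tau) = \sum [A_n \cos(n \tau) + B_n \sin(n \tau)] \sin(ns)$
  From $u(s,0) = 2 \sin(3 s) + 2 \sin(4 s)$: $A_3=2, A_4=2$. From $u_{\tau}(s,0) = 2 \sin(2 s)$, using $u_{\tau}(s,0) = \sum \omega_n B_n \sin(ns)$ with $\omega_n = n$: $B_2 = 2/2 = 1$.
Hence $u(s,\tau) = \sin(2 s) \sin(2 \tau) + 2 \sin(3 s) \cos(3 \tau) + 2 \sin(4 s) \cos(4 \tau)$.
Transform back: $\psi(s,\tau) = e^{-2s}u(s,\tau)$.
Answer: $\psi(s, \tau) = e^{-2 s} \sin(2 \tau) \sin(2 s) + 2 e^{-2 s} \sin(3 s) \cos(3 \tau) + 2 e^{-2 s} \sin(4 s) \cos(4 \tau)$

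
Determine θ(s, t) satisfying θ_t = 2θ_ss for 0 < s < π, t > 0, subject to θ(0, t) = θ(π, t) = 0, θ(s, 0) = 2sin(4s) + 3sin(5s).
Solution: Separating variables: θ = Σ c_n exp(-2n²t) sin(ns). From θ(s,0) = 2sin(4s) + 3sin(5s): c_4=2, c_5=3.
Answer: θ(s, t) = 2exp(-32t)sin(4s) + 3exp(-50t)sin(5s)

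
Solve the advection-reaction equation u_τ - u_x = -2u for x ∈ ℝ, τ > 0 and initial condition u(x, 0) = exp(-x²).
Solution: Substitute u = exp(-2τ)w.
Then u_τ = exp(-2τ)(w_τ - 2w), u_x = exp(-2τ)w_x; substituting and dividing by exp(-2τ), the lower-order terms cancel: w_τ - w_x = 0 (standard advection equation).
Data for w: w(x,0) = u(x,0) = exp(-x²).
By characteristics (dx/dτ = -1), w(x,τ) = f(x + τ) with f = w(·, 0).
So w(x,τ) = exp(-(x + τ)²), and u(x,τ) = exp(-2τ)w(x,τ).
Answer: u(x, τ) = exp(-2τ)exp(-(x + τ)²)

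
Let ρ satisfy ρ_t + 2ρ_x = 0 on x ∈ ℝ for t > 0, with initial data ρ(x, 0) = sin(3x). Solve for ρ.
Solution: By method of characteristics (waves move right with speed 2):
Along characteristics x - 2t = const, ρ is constant, so ρ(x,t) = f(x - 2t) with f = ρ(·, 0).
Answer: ρ(x, t) = -sin(6t - 3x)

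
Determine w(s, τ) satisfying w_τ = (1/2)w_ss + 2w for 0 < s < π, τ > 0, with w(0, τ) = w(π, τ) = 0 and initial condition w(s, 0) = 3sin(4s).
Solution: Substitute w = exp(2τ)u, i.e. u = exp(-2τ)w.
By the product rule, w_τ = exp(2τ)(u_τ + 2u), w_ss = exp(2τ)u_ss.
Substituting into the PDE and dividing by exp(2τ): u_τ + 2u = (1/2)u_ss + 2u.
The lower-order terms cancel, leaving the standard heat equation u_τ = (1/2)u_ss.
Initial data for u: u(s,0) = w(s,0) = 3sin(4s). The boundary conditions carry over: u(0,τ) = u(π,τ) = 0.
Solve for u:
  Using separation of variables u = X(s)T(τ):
  Eigenfunctions: sin(ns), n = 1, 2, 3, ...
  General solution: u(s, τ) = Σ c_n sin(ns) exp(-n² τ/2)
  Matching u(s,0) = 3sin(4s) term by term: c_4=3.
Hence u(s,τ) = 3exp(-8τ)sin(4s).
Transform back: w(s,τ) = exp(2τ)u(s,τ).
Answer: w(s, τ) = 3exp(-6τ)sin(4s)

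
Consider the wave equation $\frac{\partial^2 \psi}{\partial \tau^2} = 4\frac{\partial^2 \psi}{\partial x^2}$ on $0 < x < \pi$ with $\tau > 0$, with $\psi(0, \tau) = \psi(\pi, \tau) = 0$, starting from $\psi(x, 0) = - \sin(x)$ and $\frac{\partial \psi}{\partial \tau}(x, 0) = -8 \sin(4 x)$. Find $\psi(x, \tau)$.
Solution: Separating variables: $\psi = \sum [A_n \cos(\omega_n \tau) + B_n \sin(\omega_n \tau)] \sin(nx)$, $\omega_n = 2n$. From ICs ($B_n$ = velocity coefficient / $\omega_n$): $A_1=-1, B_4=-1$.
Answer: $\psi(x, \tau) = - \sin(8 \tau) \sin(4 x) -  \sin(x) \cos(2 \tau)$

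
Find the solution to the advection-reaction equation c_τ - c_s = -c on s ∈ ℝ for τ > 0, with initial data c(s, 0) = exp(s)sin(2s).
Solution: Substitute c = exp(s)u.
Then c_s = exp(s)(u_s + u), c_τ = exp(s)u_τ; substituting and dividing by exp(s), the lower-order terms cancel: u_τ - u_s = 0 (standard advection equation).
Data for u: u(s,0) = exp(-s)c(s,0) = sin(2s).
By characteristics (ds/dτ = -1), u(s,τ) = f(s + τ) with f = u(·, 0).
So u(s,τ) = sin(2s + 2τ), and c(s,τ) = exp(s)u(s,τ).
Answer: c(s, τ) = exp(s)sin(2s + 2τ)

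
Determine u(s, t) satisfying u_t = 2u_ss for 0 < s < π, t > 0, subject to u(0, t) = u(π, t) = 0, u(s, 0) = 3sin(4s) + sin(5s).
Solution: Using separation of variables u = X(s)T(t):
Eigenfunctions: sin(ns), n = 1, 2, 3, ...
General solution: u(s, t) = Σ c_n sin(ns) exp(-2n² t)
Matching u(s,0) = 3sin(4s) + sin(5s) term by term: c_4=3, c_5=1.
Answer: u(s, t) = 3exp(-32t)sin(4s) + exp(-50t)sin(5s)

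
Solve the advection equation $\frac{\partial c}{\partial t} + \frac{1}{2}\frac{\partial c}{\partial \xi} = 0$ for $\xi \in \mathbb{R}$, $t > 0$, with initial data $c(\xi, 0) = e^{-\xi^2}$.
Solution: By method of characteristics (waves move right with speed 1/2):
Along characteristics $\xi - \frac{1}{2}t =$ const, $c$ is constant, so $c(\xi,t) = f(\xi - \frac{1}{2}t)$ with $f = c( \cdot , 0)$.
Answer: $c(\xi, t) = e^{-(\xi - t/2)^2}$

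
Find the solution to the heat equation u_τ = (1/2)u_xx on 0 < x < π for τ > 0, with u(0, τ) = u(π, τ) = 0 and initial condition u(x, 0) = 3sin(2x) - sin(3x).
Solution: Using separation of variables u = X(x)T(τ):
Eigenfunctions: sin(nx), n = 1, 2, 3, ...
General solution: u(x, τ) = Σ c_n sin(nx) exp(-n² τ/2)
Matching u(x,0) = 3sin(2x) - sin(3x) term by term: c_2=3, c_3=-1.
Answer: u(x, τ) = 3exp(-2τ)sin(2x) - exp(-9τ/2)sin(3x)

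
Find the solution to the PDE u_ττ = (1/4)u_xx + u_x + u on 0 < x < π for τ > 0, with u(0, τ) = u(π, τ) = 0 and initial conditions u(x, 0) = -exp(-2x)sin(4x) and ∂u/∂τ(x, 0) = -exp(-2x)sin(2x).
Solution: Substitute u = exp(-2x)w.
Then u_x = exp(-2x)(w_x - 2w), u_xx = exp(-2x)(w_xx - 4w_x + 4w), u_ττ = exp(-2x)w_ττ; substituting and dividing by exp(-2x), the lower-order terms cancel: w_ττ = (1/4)w_xx (standard wave equation).
Data for w: w(x,0) = exp(2x)u(x,0) = -sin(4x); w_τ(x,0) = exp(2x)u_τ(x,0) = -sin(2x). The boundary conditions carry over: w(0,τ) = w(π,τ) = 0.
Separating variables: w = Σ [A_n cos(ω_n τ) + B_n sin(ω_n τ)] sin(nx), ω_n = n/2. From ICs (B_n = velocity coefficient / ω_n): A_4=-1, B_2=-1.
So w(x,τ) = -sin(2x)sin(τ) - sin(4x)cos(2τ), and u(x,τ) = exp(-2x)w(x,τ).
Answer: u(x, τ) = -exp(-2x)sin(2x)sin(τ) - exp(-2x)sin(4x)cos(2τ)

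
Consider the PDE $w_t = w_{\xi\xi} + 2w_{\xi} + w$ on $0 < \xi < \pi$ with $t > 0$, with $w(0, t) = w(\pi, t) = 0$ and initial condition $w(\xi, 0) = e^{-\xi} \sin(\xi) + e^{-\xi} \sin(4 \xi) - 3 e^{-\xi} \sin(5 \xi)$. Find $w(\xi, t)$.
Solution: Substitute $w = e^{-\xi}u$, i.e. $u = e^{\xi}w$.
By the product rule, $w_{\xi} = e^{-\xi}(u_{\xi} - u)$, $w_{\xi\xi} = e^{-\xi}(u_{\xi\xi} - 2u_{\xi} + u)$, $w_t = e^{-\xi}u_t$.
Substituting into the PDE and dividing by $e^{-\xi}$: $u_t = (u_{\xi\xi} - 2u_{\xi} + u) + 2(u_{\xi} - u) + u$.
The lower-order terms cancel, leaving the standard heat equation $u_t = u_{\xi\xi}$.
Initial data for $u$: $u(\xi,0) = e^{\xi}w(\xi,0) = \sin(\xi) + \sin(4 \xi) - 3 \sin(5 \xi)$. The boundary conditions carry over: $u(0,t) = u(\pi,t) = 0$.
Solve for $u$:
  Using separation of variables $u = X(\xi)T(t)$:
  Eigenfunctions: $\sin(n\xi)$, $n = 1, 2, 3, \ldots$
  General solution: $u(\xi, t) = \sum c_n \sin(n\xi) e^{-n^2 t}$
  Matching $u(\xi,0) = \sin(\xi) + \sin(4 \xi) - 3 \sin(5 \xi)$ term by term: $c_1=1, c_4=1, c_5=-3$.
Hence $u(\xi,t) = e^{-t} \sin(\xi) + e^{-16 t} \sin(4 \xi) - 3 e^{-25 t} \sin(5 \xi)$.
Transform back: $w(\xi,t) = e^{-\xi}u(\xi,t)$.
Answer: $w(\xi, t) = e^{-\xi} e^{-t} \sin(\xi) + e^{-\xi} e^{-16 t} \sin(4 \xi) - 3 e^{-\xi} e^{-25 t} \sin(5 \xi)$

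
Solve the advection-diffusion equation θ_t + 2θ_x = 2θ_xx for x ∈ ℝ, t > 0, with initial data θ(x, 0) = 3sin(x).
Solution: Moving frame: η = x - 2t, σ = t, θ = u(η,σ), so θ_t = u_σ - 2u_η and θ_xx = u_ηη.
Hence θ_t + 2θ_x = u_σ and the PDE becomes the heat equation u_σ = 2u_ηη on η ∈ ℝ.
Initial data: u(η,0) = θ(η,0) = 3sin(η). Each mode sin(nη) decays as exp(-2n²σ) on ℝ, so u(η,σ) = Σ c_n exp(-2n²σ) sin(nη) with c_1=3: u(η,σ) = 3exp(-2σ)sin(η).
Substituting back: θ(x,t) = u(x - 2t, t).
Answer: θ(x, t) = -3exp(-2t)sin(2t - x)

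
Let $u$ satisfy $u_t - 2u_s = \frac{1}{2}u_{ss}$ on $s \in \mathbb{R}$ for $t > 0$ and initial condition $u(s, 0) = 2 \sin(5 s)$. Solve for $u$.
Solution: Moving frame: $\eta = s + 2t$, $\sigma = t$, $u = w(\eta,\sigma)$, so $u_t = w_{\sigma} + 2w_{\eta}$ and $u_{ss} = w_{\eta\eta}$.
Hence $u_t - 2u_s = w_{\sigma}$ and the PDE becomes the heat equation $w_{\sigma} = \frac{1}{2}w_{\eta\eta}$ on $\eta \in \mathbb{R}$.
Initial data: $w(\eta,0) = u(\eta,0) = 2 \sin(5 \eta)$. Each mode $\sin(n\eta)$ decays as $e^{-n^2\sigma/2}$ on $\mathbb{R}$, so $w(\eta,\sigma) = \sum c_n e^{-n^2\sigma/2} \sin(n\eta)$ with $c_5=2$: $w(\eta,\sigma) = 2 e^{-25 \sigma/2} \sin(5 \eta)$.
Substituting back: $u(s,t) = w(s + 2t, t)$.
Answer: $u(s, t) = 2 e^{-25 t/2} \sin(5 s + 10 t)$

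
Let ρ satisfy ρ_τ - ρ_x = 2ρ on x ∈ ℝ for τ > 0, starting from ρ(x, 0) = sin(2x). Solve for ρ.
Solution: Substitute ρ = exp(2τ)u, i.e. u = exp(-2τ)ρ.
By the product rule, ρ_τ = exp(2τ)(u_τ + 2u), ρ_x = exp(2τ)u_x.
Substituting into the PDE and dividing by exp(2τ): u_τ + 2u - u_x = 2u.
The lower-order terms cancel, leaving the standard advection equation u_τ - u_x = 0.
Initial data for u: u(x,0) = ρ(x,0) = sin(2x).
Solve for u:
  By method of characteristics (waves move left with speed 1):
  Along characteristics x + τ = const, u is constant, so u(x,τ) = f(x + τ) with f = u(·, 0).
Hence u(x,τ) = sin(2x + 2τ).
Transform back: ρ(x,τ) = exp(2τ)u(x,τ).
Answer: ρ(x, τ) = exp(2τ)sin(2x + 2τ)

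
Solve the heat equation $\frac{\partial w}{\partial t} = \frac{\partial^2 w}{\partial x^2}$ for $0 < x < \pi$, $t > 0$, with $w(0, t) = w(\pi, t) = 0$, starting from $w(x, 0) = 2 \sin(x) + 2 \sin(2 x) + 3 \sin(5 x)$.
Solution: Separating variables: $w = \sum c_n e^{-n^2t} \sin(nx)$. From $w(x,0) = 2 \sin(x) + 2 \sin(2 x) + 3 \sin(5 x)$: $c_1=2, c_2=2, c_5=3$.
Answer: $w(x, t) = 2 e^{-t} \sin(x) + 2 e^{-4 t} \sin(2 x) + 3 e^{-25 t} \sin(5 x)$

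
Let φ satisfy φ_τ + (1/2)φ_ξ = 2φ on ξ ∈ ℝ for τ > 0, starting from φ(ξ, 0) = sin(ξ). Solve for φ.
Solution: Substitute φ = exp(2τ)u, i.e. u = exp(-2τ)φ.
By the product rule, φ_τ = exp(2τ)(u_τ + 2u), φ_ξ = exp(2τ)u_ξ.
Substituting into the PDE and dividing by exp(2τ): u_τ + 2u + (1/2)u_ξ = 2u.
The lower-order terms cancel, leaving the standard advection equation u_τ + (1/2)u_ξ = 0.
Initial data for u: u(ξ,0) = φ(ξ,0) = sin(ξ).
Solve for u:
  By method of characteristics (waves move right with speed 1/2):
  Along characteristics ξ - (1/2)τ = const, u is constant, so u(ξ,τ) = f(ξ - (1/2)τ) with f = u(·, 0).
Hence u(ξ,τ) = sin(ξ - τ/2).
Transform back: φ(ξ,τ) = exp(2τ)u(ξ,τ).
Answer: φ(ξ, τ) = exp(2τ)sin(ξ - τ/2)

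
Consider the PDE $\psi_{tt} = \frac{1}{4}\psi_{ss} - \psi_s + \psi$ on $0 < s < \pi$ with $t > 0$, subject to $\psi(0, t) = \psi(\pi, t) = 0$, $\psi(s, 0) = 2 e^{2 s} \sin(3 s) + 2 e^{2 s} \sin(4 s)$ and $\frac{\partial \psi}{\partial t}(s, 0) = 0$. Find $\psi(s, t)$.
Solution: Substitute $\psi = e^{2s}u$.
Then $\psi_s = e^{2s}(u_s + 2u)$, $\psi_{ss} = e^{2s}(u_{ss} + 4u_s + 4u)$, $\psi_{tt} = e^{2s}u_{tt}$; substituting and dividing by $e^{2s}$, the lower-order terms cancel: $u_{tt} = \frac{1}{4}u_{ss}$ (standard wave equation).
Data for $u$: $u(s,0) = e^{-2s}\psi(s,0) = 2 \sin(3 s) + 2 \sin(4 s)$; $u_t(s,0) = e^{-2s}\psi_t(s,0) = 0$. The boundary conditions carry over: $u(0,t) = u(\pi,t) = 0$.
Separating variables: $u = \sum [A_n \cos(\omega_n t) + B_n \sin(\omega_n t)] \sin(ns)$, $\omega_n = n/2$. From ICs: $A_3=2, A_4=2$.
So $u(s,t) = 2 \sin(3 s) \cos(3 t/2) + 2 \sin(4 s) \cos(2 t)$, and $\psi(s,t) = e^{2s}u(s,t)$.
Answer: $\psi(s, t) = 2 e^{2 s} \sin(3 s) \cos(3 t/2) + 2 e^{2 s} \sin(4 s) \cos(2 t)$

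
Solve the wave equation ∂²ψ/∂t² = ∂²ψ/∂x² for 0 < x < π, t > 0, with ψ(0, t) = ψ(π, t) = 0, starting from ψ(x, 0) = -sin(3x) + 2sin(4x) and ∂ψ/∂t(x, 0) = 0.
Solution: Using separation of variables ψ = X(x)T(t):
Eigenfunctions: sin(nx), n = 1, 2, 3, ...
General solution: ψ(x, t) = Σ [A_n cos(n t) + B_n sin(n t)] sin(nx)
From ψ(x,0) = -sin(3x) + 2sin(4x): A_3=-1, A_4=2. From ψ_t(x,0) = 0: all B_n = 0.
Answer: ψ(x, t) = -sin(3x)cos(3t) + 2sin(4x)cos(4t)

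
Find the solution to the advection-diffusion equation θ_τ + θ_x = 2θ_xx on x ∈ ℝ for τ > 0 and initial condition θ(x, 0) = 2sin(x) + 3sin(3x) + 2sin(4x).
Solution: Moving frame: η = x - τ, σ = τ, θ = u(η,σ), so θ_τ = u_σ - u_η and θ_xx = u_ηη.
Hence θ_τ + θ_x = u_σ and the PDE becomes the heat equation u_σ = 2u_ηη on η ∈ ℝ.
Initial data: u(η,0) = θ(η,0) = 2sin(η) + 3sin(3η) + 2sin(4η). Each mode sin(nη) decays as exp(-2n²σ) on ℝ, so u(η,σ) = Σ c_n exp(-2n²σ) sin(nη) with c_1=2, c_3=3, c_4=2: u(η,σ) = 2exp(-2σ)sin(η) + 3exp(-18σ)sin(3η) + 2exp(-32σ)sin(4η).
Substituting back: θ(x,τ) = u(x - τ, τ).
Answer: θ(x, τ) = 2exp(-2τ)sin(x - τ) + 3exp(-18τ)sin(3x - 3τ) + 2exp(-32τ)sin(4x - 4τ)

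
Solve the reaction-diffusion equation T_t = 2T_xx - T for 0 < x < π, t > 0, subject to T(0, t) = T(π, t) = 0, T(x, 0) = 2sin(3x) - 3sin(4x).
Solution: Substitute T = exp(-t)u.
Then T_t = exp(-t)(u_t - u), T_xx = exp(-t)u_xx; substituting and dividing by exp(-t), the lower-order terms cancel: u_t = 2u_xx (standard heat equation).
Data for u: u(x,0) = T(x,0) = 2sin(3x) - 3sin(4x). The boundary conditions carry over: u(0,t) = u(π,t) = 0.
Separating variables: u = Σ c_n exp(-2n²t) sin(nx). From u(x,0) = 2sin(3x) - 3sin(4x): c_3=2, c_4=-3.
So u(x,t) = 2exp(-18t)sin(3x) - 3exp(-32t)sin(4x), and T(x,t) = exp(-t)u(x,t).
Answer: T(x, t) = 2exp(-19t)sin(3x) - 3exp(-33t)sin(4x)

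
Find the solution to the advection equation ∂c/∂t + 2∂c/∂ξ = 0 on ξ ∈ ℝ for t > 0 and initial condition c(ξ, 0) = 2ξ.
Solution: By method of characteristics (waves move right with speed 2):
Along characteristics ξ - 2t = const, c is constant, so c(ξ,t) = f(ξ - 2t) with f = c(·, 0).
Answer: c(ξ, t) = -4t + 2ξ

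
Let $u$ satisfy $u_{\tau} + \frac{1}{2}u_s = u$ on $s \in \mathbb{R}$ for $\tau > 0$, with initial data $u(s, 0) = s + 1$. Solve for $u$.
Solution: Substitute $u = e^{\tau}w$.
Then $u_{\tau} = e^{\tau}(w_{\tau} + w)$, $u_s = e^{\tau}w_s$; substituting and dividing by $e^{\tau}$, the lower-order terms cancel: $w_{\tau} + \frac{1}{2}w_s = 0$ (standard advection equation).
Data for $w$: $w(s,0) = u(s,0) = s + 1$.
By characteristics ($ds/d\tau = 1/2$), $w(s,\tau) = f(s - \frac{1}{2}\tau)$ with $f = w( \cdot , 0)$.
So $w(s,\tau) = s - \frac{1}{2} \tau + 1$, and $u(s,\tau) = e^{\tau}w(s,\tau)$.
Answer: $u(s, \tau) = -\frac{1}{2} \tau e^{\tau} + s e^{\tau} + e^{\tau}$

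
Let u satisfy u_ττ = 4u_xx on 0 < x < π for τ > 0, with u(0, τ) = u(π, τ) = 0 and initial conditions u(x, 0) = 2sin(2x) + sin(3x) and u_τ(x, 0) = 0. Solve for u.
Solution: Using separation of variables u = X(x)T(τ):
Eigenfunctions: sin(nx), n = 1, 2, 3, ...
General solution: u(x, τ) = Σ [A_n cos(2n τ) + B_n sin(2n τ)] sin(nx)
From u(x,0) = 2sin(2x) + sin(3x): A_2=2, A_3=1. From u_τ(x,0) = 0: all B_n = 0.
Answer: u(x, τ) = 2sin(2x)cos(4τ) + sin(3x)cos(6τ)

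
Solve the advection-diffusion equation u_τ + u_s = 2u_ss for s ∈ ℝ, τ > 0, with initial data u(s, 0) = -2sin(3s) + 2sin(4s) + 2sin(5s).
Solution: Moving frame: η = s - τ, σ = τ, u = w(η,σ), so u_τ = w_σ - w_η and u_ss = w_ηη.
Hence u_τ + u_s = w_σ and the PDE becomes the heat equation w_σ = 2w_ηη on η ∈ ℝ.
Initial data: w(η,0) = u(η,0) = -2sin(3η) + 2sin(4η) + 2sin(5η). Each mode sin(nη) decays as exp(-2n²σ) on ℝ, so w(η,σ) = Σ c_n exp(-2n²σ) sin(nη) with c_3=-2, c_4=2, c_5=2: w(η,σ) = -2exp(-18σ)sin(3η) + 2exp(-32σ)sin(4η) + 2exp(-50σ)sin(5η).
Substituting back: u(s,τ) = w(s - τ, τ).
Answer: u(s, τ) = -2exp(-18τ)sin(3s - 3τ) + 2exp(-32τ)sin(4s - 4τ) + 2exp(-50τ)sin(5s - 5τ)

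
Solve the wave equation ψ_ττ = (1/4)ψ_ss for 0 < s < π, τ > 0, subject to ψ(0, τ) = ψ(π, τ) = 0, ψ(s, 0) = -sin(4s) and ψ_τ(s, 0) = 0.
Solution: Separating variables: ψ = Σ [A_n cos(ω_n τ) + B_n sin(ω_n τ)] sin(ns), ω_n = n/2. From ICs: A_4=-1.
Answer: ψ(s, τ) = -sin(4s)cos(2τ)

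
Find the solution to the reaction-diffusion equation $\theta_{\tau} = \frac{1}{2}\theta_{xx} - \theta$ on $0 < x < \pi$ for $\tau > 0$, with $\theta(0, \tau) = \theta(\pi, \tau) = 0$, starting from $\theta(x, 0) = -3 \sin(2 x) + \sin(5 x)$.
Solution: Substitute $\theta = e^{-\tau}u$, i.e. $u = e^{\tau}\theta$.
By the product rule, $\theta_{\tau} = e^{-\tau}(u_{\tau} - u)$, $\theta_{xx} = e^{-\tau}u_{xx}$.
Substituting into the PDE and dividing by $e^{-\tau}$: $u_{\tau} - u = \frac{1}{2}u_{xx} - u$.
The lower-order terms cancel, leaving the standard heat equation $u_{\tau} = \frac{1}{2}u_{xx}$.
Initial data for $u$: $u(x,0) = \theta(x,0) = -3 \sin(2 x) + \sin(5 x)$. The boundary conditions carry over: $u(0,\tau) = u(\pi,\tau) = 0$.
Solve for $u$:
  Using separation of variables $u = X(x)G(\tau)$:
  Eigenfunctions: $\sin(nx)$, $n = 1, 2, 3, \ldots$
  General solution: $u(x, \tau) = \sum c_n \sin(nx) e^{-n^2 \tau/2}$
  Matching $u(x,0) = -3 \sin(2 x) + \sin(5 x)$ term by term: $c_2=-3, c_5=1$.
Hence $u(x,\tau) = -3 e^{-2 \tau} \sin(2 x) + e^{-25 \tau/2} \sin(5 x)$.
Transform back: $\theta(x,\tau) = e^{-\tau}u(x,\tau)$.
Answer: $\theta(x, \tau) = -3 e^{-3 \tau} \sin(2 x) + e^{-27 \tau/2} \sin(5 x)$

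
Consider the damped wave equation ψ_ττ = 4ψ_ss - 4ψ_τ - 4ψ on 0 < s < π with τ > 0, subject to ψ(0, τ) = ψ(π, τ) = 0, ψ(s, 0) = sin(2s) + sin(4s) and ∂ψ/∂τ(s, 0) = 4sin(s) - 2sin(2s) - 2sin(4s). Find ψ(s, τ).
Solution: Substitute ψ = exp(-2τ)u.
Then ψ_τ = exp(-2τ)(u_τ - 2u), ψ_ττ = exp(-2τ)(u_ττ - 4u_τ + 4u), ψ_ss = exp(-2τ)u_ss; substituting and dividing by exp(-2τ), the lower-order terms cancel: u_ττ = 4u_ss (standard wave equation).
Data for u: u(s,0) = ψ(s,0) = sin(2s) + sin(4s); u_τ(s,0) = ψ_τ(s,0) + 2ψ(s,0) = 4sin(s). The boundary conditions carry over: u(0,τ) = u(π,τ) = 0.
Separating variables: u = Σ [A_n cos(ω_n τ) + B_n sin(ω_n τ)] sin(ns), ω_n = 2n. From ICs (B_n = velocity coefficient / ω_n): A_2=1, A_4=1, B_1=2.
So u(s,τ) = 2sin(s)sin(2τ) + sin(2s)cos(4τ) + sin(4s)cos(8τ), and ψ(s,τ) = exp(-2τ)u(s,τ).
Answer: ψ(s, τ) = 2exp(-2τ)sin(s)sin(2τ) + exp(-2τ)sin(2s)cos(4τ) + exp(-2τ)sin(4s)cos(8τ)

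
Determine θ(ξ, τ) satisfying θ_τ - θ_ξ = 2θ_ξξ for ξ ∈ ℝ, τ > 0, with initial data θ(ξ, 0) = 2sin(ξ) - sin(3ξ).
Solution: Moving frame: η = ξ + τ, σ = τ, θ = u(η,σ), so θ_τ = u_σ + u_η and θ_ξξ = u_ηη.
Hence θ_τ - θ_ξ = u_σ and the PDE becomes the heat equation u_σ = 2u_ηη on η ∈ ℝ.
Initial data: u(η,0) = θ(η,0) = 2sin(η) - sin(3η). Each mode sin(nη) decays as exp(-2n²σ) on ℝ, so u(η,σ) = Σ c_n exp(-2n²σ) sin(nη) with c_1=2, c_3=-1: u(η,σ) = 2exp(-2σ)sin(η) - exp(-18σ)sin(3η).
Substituting back: θ(ξ,τ) = u(ξ + τ, τ).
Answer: θ(ξ, τ) = 2exp(-2τ)sin(ξ + τ) - exp(-18τ)sin(3ξ + 3τ)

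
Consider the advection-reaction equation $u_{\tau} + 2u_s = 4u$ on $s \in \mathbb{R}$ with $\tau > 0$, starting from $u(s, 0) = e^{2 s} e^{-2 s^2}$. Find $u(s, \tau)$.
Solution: Substitute $u = e^{2s}w$.
Then $u_s = e^{2s}(w_s + 2w)$, $u_{\tau} = e^{2s}w_{\tau}$; substituting and dividing by $e^{2s}$, the lower-order terms cancel: $w_{\tau} + 2w_s = 0$ (standard advection equation).
Data for $w$: $w(s,0) = e^{-2s}u(s,0) = e^{-2 s^2}$.
By characteristics ($ds/d\tau = 2$), $w(s,\tau) = f(s - 2\tau)$ with $f = w( \cdot , 0)$.
So $w(s,\tau) = e^{-2 (s - 2 \tau)^2}$, and $u(s,\tau) = e^{2s}w(s,\tau)$.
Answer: $u(s, \tau) = e^{2 s} e^{-2 (-2 \tau + s)^2}$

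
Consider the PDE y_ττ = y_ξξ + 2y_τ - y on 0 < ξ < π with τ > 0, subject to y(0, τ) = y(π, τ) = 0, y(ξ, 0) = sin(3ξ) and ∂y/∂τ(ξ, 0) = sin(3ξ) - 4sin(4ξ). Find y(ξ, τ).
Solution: Substitute y = exp(τ)u, i.e. u = exp(-τ)y.
By the product rule, y_τ = exp(τ)(u_τ + u), y_ττ = exp(τ)(u_ττ + 2u_τ + u), y_ξξ = exp(τ)u_ξξ.
Substituting into the PDE and dividing by exp(τ): u_ττ + 2u_τ + u = u_ξξ + 2(u_τ + u) - u.
The lower-order terms cancel, leaving the standard wave equation u_ττ = u_ξξ.
Initial data for u: u(ξ,0) = y(ξ,0) = sin(3ξ); u_τ(ξ,0) = y_τ(ξ,0) - y(ξ,0) = -4sin(4ξ). The boundary conditions carry over: u(0,τ) = u(π,τ) = 0.
Solve for u:
  Using separation of variables u = X(ξ)T(τ):
  Eigenfunctions: sin(nξ), n = 1, 2, 3, ...
  General solution: u(ξ, τ) = Σ [A_n cos(n τ) + B_n sin(n τ)] sin(nξ)
  From u(ξ,0) = sin(3ξ): A_3=1. From u_τ(ξ,0) = -4sin(4ξ), using u_τ(ξ,0) = Σ ω_n B_n sin(nξ) with ω_n = n: B_4 = (-4)/4 = -1.
Hence u(ξ,τ) = sin(3ξ)cos(3τ) - sin(4ξ)sin(4τ).
Transform back: y(ξ,τ) = exp(τ)u(ξ,τ).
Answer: y(ξ, τ) = exp(τ)sin(3ξ)cos(3τ) - exp(τ)sin(4ξ)sin(4τ)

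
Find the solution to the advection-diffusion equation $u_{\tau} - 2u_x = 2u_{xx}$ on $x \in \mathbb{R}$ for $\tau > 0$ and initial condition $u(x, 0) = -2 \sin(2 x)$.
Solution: Change to a moving frame: let $\eta = x + 2\tau$, $\sigma = \tau$ and write $u(x,\tau) = w(\eta,\sigma)$.
By the chain rule $u_{\tau} = w_{\sigma} + 2w_{\eta}$, $u_x = w_{\eta}$, $u_{xx} = w_{\eta\eta}$.
Then $u_{\tau} - 2u_x = w_{\sigma}$: the advection term cancels and the PDE becomes the heat equation $w_{\sigma} = 2w_{\eta\eta}$ on $\eta \in \mathbb{R}$.
Initial data: $w(\eta,0) = u(\eta,0) = -2 \sin(2 \eta)$.
On $\eta \in \mathbb{R}$ each mode satisfies $(\sin(n\eta))'' = -n^2 \sin(n\eta)$, so $e^{-2n^2\sigma} \sin(n\eta)$ solves the heat equation; by superposition $w(\eta,\sigma) = \sum c_n e^{-2n^2\sigma} \sin(n\eta)$.
Reading off the coefficients: $c_2=-2$, so $w(\eta,\sigma) = -2 e^{-8 \sigma} \sin(2 \eta)$.
Substituting back $\eta = x + 2\tau$, $\sigma = \tau$: $u(x,\tau) = w(x + 2\tau, \tau)$.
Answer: $u(x, \tau) = -2 e^{-8 \tau} \sin(4 \tau + 2 x)$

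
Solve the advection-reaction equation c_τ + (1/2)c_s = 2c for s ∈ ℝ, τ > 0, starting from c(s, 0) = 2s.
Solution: Substitute c = exp(2τ)u.
Then c_τ = exp(2τ)(u_τ + 2u), c_s = exp(2τ)u_s; substituting and dividing by exp(2τ), the lower-order terms cancel: u_τ + (1/2)u_s = 0 (standard advection equation).
Data for u: u(s,0) = c(s,0) = 2s.
By characteristics (ds/dτ = 1/2), u(s,τ) = f(s - (1/2)τ) with f = u(·, 0).
So u(s,τ) = 2s - τ, and c(s,τ) = exp(2τ)u(s,τ).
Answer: c(s, τ) = 2sexp(2τ) - τexp(2τ)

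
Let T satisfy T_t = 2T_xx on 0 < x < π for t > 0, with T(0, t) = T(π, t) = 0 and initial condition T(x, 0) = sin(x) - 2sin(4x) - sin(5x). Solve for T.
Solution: Separating variables: T = Σ c_n exp(-2n²t) sin(nx). From T(x,0) = sin(x) - 2sin(4x) - sin(5x): c_1=1, c_4=-2, c_5=-1.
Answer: T(x, t) = exp(-2t)sin(x) - 2exp(-32t)sin(4x) - exp(-50t)sin(5x)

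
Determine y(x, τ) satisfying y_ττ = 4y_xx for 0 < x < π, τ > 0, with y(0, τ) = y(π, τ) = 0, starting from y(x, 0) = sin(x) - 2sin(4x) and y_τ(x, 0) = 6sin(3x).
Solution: Using separation of variables y = X(x)T(τ):
Eigenfunctions: sin(nx), n = 1, 2, 3, ...
General solution: y(x, τ) = Σ [A_n cos(2n τ) + B_n sin(2n τ)] sin(nx)
From y(x,0) = sin(x) - 2sin(4x): A_1=1, A_4=-2. From y_τ(x,0) = 6sin(3x), using y_τ(x,0) = Σ ω_n B_n sin(nx) with ω_n = 2n: B_3 = 6/6 = 1.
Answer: y(x, τ) = sin(x)cos(2τ) + sin(3x)sin(6τ) - 2sin(4x)cos(8τ)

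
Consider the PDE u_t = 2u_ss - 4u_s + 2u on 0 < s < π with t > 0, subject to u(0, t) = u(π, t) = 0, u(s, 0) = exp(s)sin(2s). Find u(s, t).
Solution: Substitute u = exp(s)w.
Then u_s = exp(s)(w_s + w), u_ss = exp(s)(w_ss + 2w_s + w), u_t = exp(s)w_t; substituting and dividing by exp(s), the lower-order terms cancel: w_t = 2w_ss (standard heat equation).
Data for w: w(s,0) = exp(-s)u(s,0) = sin(2s). The boundary conditions carry over: w(0,t) = w(π,t) = 0.
Separating variables: w = Σ c_n exp(-2n²t) sin(ns). From w(s,0) = sin(2s): c_2=1.
So w(s,t) = exp(-8t)sin(2s), and u(s,t) = exp(s)w(s,t).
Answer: u(s, t) = exp(s)exp(-8t)sin(2s)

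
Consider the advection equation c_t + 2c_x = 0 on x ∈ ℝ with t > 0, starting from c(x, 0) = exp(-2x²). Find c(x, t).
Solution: By characteristics (dx/dt = 2), c(x,t) = f(x - 2t) with f = c(·, 0).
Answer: c(x, t) = exp(-2(-2t + x)²)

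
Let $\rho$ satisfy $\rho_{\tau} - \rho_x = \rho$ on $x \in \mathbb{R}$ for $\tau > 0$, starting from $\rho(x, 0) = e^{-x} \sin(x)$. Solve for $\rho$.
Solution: Substitute $\rho = e^{-x}u$, i.e. $u = e^{x}\rho$.
By the product rule, $\rho_x = e^{-x}(u_x - u)$, $\rho_{\tau} = e^{-x}u_{\tau}$.
Substituting into the PDE and dividing by $e^{-x}$: $u_{\tau} - (u_x - u) = u$.
The lower-order terms cancel, leaving the standard advection equation $u_{\tau} - u_x = 0$.
Initial data for $u$: $u(x,0) = e^{x}\rho(x,0) = \sin(x)$.
Solve for $u$:
  By method of characteristics (waves move left with speed 1):
  Along characteristics $x + \tau =$ const, $u$ is constant, so $u(x,\tau) = f(x + \tau)$ with $f = u( \cdot , 0)$.
Hence $u(x,\tau) = \sin(x + \tau)$.
Transform back: $\rho(x,\tau) = e^{-x}u(x,\tau)$.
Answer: $\rho(x, \tau) = e^{-x} \sin(\tau + x)$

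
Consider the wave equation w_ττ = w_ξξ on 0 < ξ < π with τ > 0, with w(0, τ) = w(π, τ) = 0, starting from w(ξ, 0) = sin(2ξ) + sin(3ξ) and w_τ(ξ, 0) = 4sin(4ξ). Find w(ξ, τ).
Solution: Separating variables: w = Σ [A_n cos(ω_n τ) + B_n sin(ω_n τ)] sin(nξ), ω_n = n. From ICs (B_n = velocity coefficient / ω_n): A_2=1, A_3=1, B_4=1.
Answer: w(ξ, τ) = sin(2ξ)cos(2τ) + sin(3ξ)cos(3τ) + sin(4ξ)sin(4τ)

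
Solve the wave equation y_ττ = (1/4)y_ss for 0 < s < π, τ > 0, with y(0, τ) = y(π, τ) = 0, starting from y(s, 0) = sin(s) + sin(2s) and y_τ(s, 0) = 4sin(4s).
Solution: Using separation of variables y = X(s)T(τ):
Eigenfunctions: sin(ns), n = 1, 2, 3, ...
General solution: y(s, τ) = Σ [A_n cos(n τ/2) + B_n sin(n τ/2)] sin(ns)
From y(s,0) = sin(s) + sin(2s): A_1=1, A_2=1. From y_τ(s,0) = 4sin(4s), using y_τ(s,0) = Σ ω_n B_n sin(ns) with ω_n = n/2: B_4 = 4/2 = 2.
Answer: y(s, τ) = sin(s)cos(τ/2) + sin(2s)cos(τ) + 2sin(4s)sin(2τ)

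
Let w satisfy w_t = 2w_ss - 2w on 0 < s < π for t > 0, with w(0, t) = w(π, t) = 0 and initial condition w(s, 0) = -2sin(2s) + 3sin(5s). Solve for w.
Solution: Substitute w = exp(-2t)u, i.e. u = exp(2t)w.
By the product rule, w_t = exp(-2t)(u_t - 2u), w_ss = exp(-2t)u_ss.
Substituting into the PDE and dividing by exp(-2t): u_t - 2u = 2u_ss - 2u.
The lower-order terms cancel, leaving the standard heat equation u_t = 2u_ss.
Initial data for u: u(s,0) = w(s,0) = -2sin(2s) + 3sin(5s). The boundary conditions carry over: u(0,t) = u(π,t) = 0.
Solve for u:
  Using separation of variables u = X(s)T(t):
  Eigenfunctions: sin(ns), n = 1, 2, 3, ...
  General solution: u(s, t) = Σ c_n sin(ns) exp(-2n² t)
  Matching u(s,0) = -2sin(2s) + 3sin(5s) term by term: c_2=-2, c_5=3.
Hence u(s,t) = -2exp(-8t)sin(2s) + 3exp(-50t)sin(5s).
Transform back: w(s,t) = exp(-2t)u(s,t).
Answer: w(s, t) = -2exp(-10t)sin(2s) + 3exp(-52t)sin(5s)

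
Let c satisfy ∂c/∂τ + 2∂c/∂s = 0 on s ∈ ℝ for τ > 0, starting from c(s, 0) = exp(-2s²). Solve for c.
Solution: By characteristics (ds/dτ = 2), c(s,τ) = f(s - 2τ) with f = c(·, 0).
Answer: c(s, τ) = exp(-2(s - 2τ)²)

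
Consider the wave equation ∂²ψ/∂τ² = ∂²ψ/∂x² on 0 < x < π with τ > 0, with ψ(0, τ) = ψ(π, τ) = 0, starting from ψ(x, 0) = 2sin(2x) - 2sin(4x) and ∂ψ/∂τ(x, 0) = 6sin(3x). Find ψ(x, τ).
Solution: Using separation of variables ψ = X(x)T(τ):
Eigenfunctions: sin(nx), n = 1, 2, 3, ...
General solution: ψ(x, τ) = Σ [A_n cos(n τ) + B_n sin(n τ)] sin(nx)
From ψ(x,0) = 2sin(2x) - 2sin(4x): A_2=2, A_4=-2. From ψ_τ(x,0) = 6sin(3x), using ψ_τ(x,0) = Σ ω_n B_n sin(nx) with ω_n = n: B_3 = 6/3 = 2.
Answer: ψ(x, τ) = 2sin(2x)cos(2τ) + 2sin(3x)sin(3τ) - 2sin(4x)cos(4τ)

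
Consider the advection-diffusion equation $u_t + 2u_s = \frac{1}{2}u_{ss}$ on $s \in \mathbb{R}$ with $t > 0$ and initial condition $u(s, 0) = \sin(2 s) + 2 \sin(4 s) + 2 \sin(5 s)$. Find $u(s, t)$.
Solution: Change to a moving frame: let $\eta = s - 2t$, $\sigma = t$ and write $u(s,t) = w(\eta,\sigma)$.
By the chain rule $u_t = w_{\sigma} - 2w_{\eta}$, $u_s = w_{\eta}$, $u_{ss} = w_{\eta\eta}$.
Then $u_t + 2u_s = w_{\sigma}$: the advection term cancels and the PDE becomes the heat equation $w_{\sigma} = \frac{1}{2}w_{\eta\eta}$ on $\eta \in \mathbb{R}$.
Initial data: $w(\eta,0) = u(\eta,0) = \sin(2 \eta) + 2 \sin(4 \eta) + 2 \sin(5 \eta)$.
On $\eta \in \mathbb{R}$ each mode satisfies $(\sin(n\eta))'' = -n^2 \sin(n\eta)$, so $e^{-n^2\sigma/2} \sin(n\eta)$ solves the heat equation; by superposition $w(\eta,\sigma) = \sum c_n e^{-n^2\sigma/2} \sin(n\eta)$.
Reading off the coefficients: $c_2=1, c_4=2, c_5=2$, so $w(\eta,\sigma) = e^{-2 \sigma} \sin(2 \eta) + 2 e^{-8 \sigma} \sin(4 \eta) + 2 e^{-25 \sigma/2} \sin(5 \eta)$.
Substituting back $\eta = s - 2t$, $\sigma = t$: $u(s,t) = w(s - 2t, t)$.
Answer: $u(s, t) = e^{-2 t} \sin(2 s - 4 t) + 2 e^{-8 t} \sin(4 s - 8 t) + 2 e^{-25 t/2} \sin(5 s - 10 t)$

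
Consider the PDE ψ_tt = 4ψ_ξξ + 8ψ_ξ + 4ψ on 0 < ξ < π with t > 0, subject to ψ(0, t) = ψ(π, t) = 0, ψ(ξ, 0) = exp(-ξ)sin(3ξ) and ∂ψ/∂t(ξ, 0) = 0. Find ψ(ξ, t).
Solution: Substitute ψ = exp(-ξ)u.
Then ψ_ξ = exp(-ξ)(u_ξ - u), ψ_ξξ = exp(-ξ)(u_ξξ - 2u_ξ + u), ψ_tt = exp(-ξ)u_tt; substituting and dividing by exp(-ξ), the lower-order terms cancel: u_tt = 4u_ξξ (standard wave equation).
Data for u: u(ξ,0) = exp(ξ)ψ(ξ,0) = sin(3ξ); u_t(ξ,0) = exp(ξ)ψ_t(ξ,0) = 0. The boundary conditions carry over: u(0,t) = u(π,t) = 0.
Separating variables: u = Σ [A_n cos(ω_n t) + B_n sin(ω_n t)] sin(nξ), ω_n = 2n. From ICs: A_3=1.
So u(ξ,t) = sin(3ξ)cos(6t), and ψ(ξ,t) = exp(-ξ)u(ξ,t).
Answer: ψ(ξ, t) = exp(-ξ)sin(3ξ)cos(6t)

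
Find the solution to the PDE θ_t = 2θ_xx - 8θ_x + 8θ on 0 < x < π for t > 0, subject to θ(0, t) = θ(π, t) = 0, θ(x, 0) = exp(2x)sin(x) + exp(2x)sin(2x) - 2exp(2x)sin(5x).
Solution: Substitute θ = exp(2x)u, i.e. u = exp(-2x)θ.
By the product rule, θ_x = exp(2x)(u_x + 2u), θ_xx = exp(2x)(u_xx + 4u_x + 4u), θ_t = exp(2x)u_t.
Substituting into the PDE and dividing by exp(2x): u_t = 2(u_xx + 4u_x + 4u) - 8(u_x + 2u) + 8u.
The lower-order terms cancel, leaving the standard heat equation u_t = 2u_xx.
Initial data for u: u(x,0) = exp(-2x)θ(x,0) = sin(x) + sin(2x) - 2sin(5x). The boundary conditions carry over: u(0,t) = u(π,t) = 0.
Solve for u:
  Using separation of variables u = X(x)G(t):
  Eigenfunctions: sin(nx), n = 1, 2, 3, ...
  General solution: u(x, t) = Σ c_n sin(nx) exp(-2n² t)
  Matching u(x,0) = sin(x) + sin(2x) - 2sin(5x) term by term: c_1=1, c_2=1, c_5=-2.
Hence u(x,t) = exp(-2t)sin(x) + exp(-8t)sin(2x) - 2exp(-50t)sin(5x).
Transform back: θ(x,t) = exp(2x)u(x,t).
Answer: θ(x, t) = exp(-2t)exp(2x)sin(x) + exp(-8t)exp(2x)sin(2x) - 2exp(-50t)exp(2x)sin(5x)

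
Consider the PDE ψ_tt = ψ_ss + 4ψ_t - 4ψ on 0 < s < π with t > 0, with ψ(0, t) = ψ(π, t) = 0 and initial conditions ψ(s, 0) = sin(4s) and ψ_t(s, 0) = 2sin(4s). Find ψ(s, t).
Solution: Substitute ψ = exp(2t)u.
Then ψ_t = exp(2t)(u_t + 2u), ψ_tt = exp(2t)(u_tt + 4u_t + 4u), ψ_ss = exp(2t)u_ss; substituting and dividing by exp(2t), the lower-order terms cancel: u_tt = u_ss (standard wave equation).
Data for u: u(s,0) = ψ(s,0) = sin(4s); u_t(s,0) = ψ_t(s,0) - 2ψ(s,0) = 0. The boundary conditions carry over: u(0,t) = u(π,t) = 0.
Separating variables: u = Σ [A_n cos(ω_n t) + B_n sin(ω_n t)] sin(ns), ω_n = n. From ICs: A_4=1.
So u(s,t) = sin(4s)cos(4t), and ψ(s,t) = exp(2t)u(s,t).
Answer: ψ(s, t) = exp(2t)sin(4s)cos(4t)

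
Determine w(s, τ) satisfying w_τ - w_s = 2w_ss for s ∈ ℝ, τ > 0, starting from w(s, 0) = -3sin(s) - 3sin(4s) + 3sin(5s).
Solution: Change to a moving frame: let η = s + τ, σ = τ and write w(s,τ) = u(η,σ).
By the chain rule w_τ = u_σ + u_η, w_s = u_η, w_ss = u_ηη.
Then w_τ - w_s = u_σ: the advection term cancels and the PDE becomes the heat equation u_σ = 2u_ηη on η ∈ ℝ.
Initial data: u(η,0) = w(η,0) = -3sin(η) - 3sin(4η) + 3sin(5η).
On η ∈ ℝ each mode satisfies (sin(nη))″ = -n² sin(nη), so exp(-2n²σ) sin(nη) solves the heat equation; by superposition u(η,σ) = Σ c_n exp(-2n²σ) sin(nη).
Reading off the coefficients: c_1=-3, c_4=-3, c_5=3, so u(η,σ) = -3exp(-2σ)sin(η) - 3exp(-32σ)sin(4η) + 3exp(-50σ)sin(5η).
Substituting back η = s + τ, σ = τ: w(s,τ) = u(s + τ, τ).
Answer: w(s, τ) = -3exp(-2τ)sin(s + τ) - 3exp(-32τ)sin(4s + 4τ) + 3exp(-50τ)sin(5s + 5τ)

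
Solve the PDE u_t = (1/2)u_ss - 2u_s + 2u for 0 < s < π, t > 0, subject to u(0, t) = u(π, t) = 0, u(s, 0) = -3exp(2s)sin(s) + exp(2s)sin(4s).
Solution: Substitute u = exp(2s)w.
Then u_s = exp(2s)(w_s + 2w), u_ss = exp(2s)(w_ss + 4w_s + 4w), u_t = exp(2s)w_t; substituting and dividing by exp(2s), the lower-order terms cancel: w_t = (1/2)w_ss (standard heat equation).
Data for w: w(s,0) = exp(-2s)u(s,0) = -3sin(s) + sin(4s). The boundary conditions carry over: w(0,t) = w(π,t) = 0.
Separating variables: w = Σ c_n exp(-n²t/2) sin(ns). From w(s,0) = -3sin(s) + sin(4s): c_1=-3, c_4=1.
So w(s,t) = exp(-8t)sin(4s) - 3exp(-t/2)sin(s), and u(s,t) = exp(2s)w(s,t).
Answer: u(s, t) = exp(2s)exp(-8t)sin(4s) - 3exp(2s)exp(-t/2)sin(s)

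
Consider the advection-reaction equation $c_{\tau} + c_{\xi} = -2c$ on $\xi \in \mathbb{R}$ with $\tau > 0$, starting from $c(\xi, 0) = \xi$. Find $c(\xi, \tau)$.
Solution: Substitute $c = e^{-2\tau}u$, i.e. $u = e^{2\tau}c$.
By the product rule, $c_{\tau} = e^{-2\tau}(u_{\tau} - 2u)$, $c_{\xi} = e^{-2\tau}u_{\xi}$.
Substituting into the PDE and dividing by $e^{-2\tau}$: $u_{\tau} - 2u + u_{\xi} = -2u$.
The lower-order terms cancel, leaving the standard advection equation $u_{\tau} + u_{\xi} = 0$.
Initial data for $u$: $u(\xi,0) = c(\xi,0) = \xi$.
Solve for $u$:
  By method of characteristics (waves move right with speed 1):
  Along characteristics $\xi - \tau =$ const, $u$ is constant, so $u(\xi,\tau) = f(\xi - \tau)$ with $f = u( \cdot , 0)$.
Hence $u(\xi,\tau) = \xi - \tau$.
Transform back: $c(\xi,\tau) = e^{-2\tau}u(\xi,\tau)$.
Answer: $c(\xi, \tau) = - \tau e^{-2 \tau} + \xi e^{-2 \tau}$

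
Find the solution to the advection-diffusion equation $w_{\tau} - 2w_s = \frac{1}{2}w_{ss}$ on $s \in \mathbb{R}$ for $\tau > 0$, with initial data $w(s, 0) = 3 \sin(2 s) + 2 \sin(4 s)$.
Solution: Change to a moving frame: let $\eta = s + 2\tau$, $\sigma = \tau$ and write $w(s,\tau) = u(\eta,\sigma)$.
By the chain rule $w_{\tau} = u_{\sigma} + 2u_{\eta}$, $w_s = u_{\eta}$, $w_{ss} = u_{\eta\eta}$.
Then $w_{\tau} - 2w_s = u_{\sigma}$: the advection term cancels and the PDE becomes the heat equation $u_{\sigma} = \frac{1}{2}u_{\eta\eta}$ on $\eta \in \mathbb{R}$.
Initial data: $u(\eta,0) = w(\eta,0) = 3 \sin(2 \eta) + 2 \sin(4 \eta)$.
On $\eta \in \mathbb{R}$ each mode satisfies $(\sin(n\eta))'' = -n^2 \sin(n\eta)$, so $e^{-n^2\sigma/2} \sin(n\eta)$ solves the heat equation; by superposition $u(\eta,\sigma) = \sum c_n e^{-n^2\sigma/2} \sin(n\eta)$.
Reading off the coefficients: $c_2=3, c_4=2$, so $u(\eta,\sigma) = 3 e^{-2 \sigma} \sin(2 \eta) + 2 e^{-8 \sigma} \sin(4 \eta)$.
Substituting back $\eta = s + 2\tau$, $\sigma = \tau$: $w(s,\tau) = u(s + 2\tau, \tau)$.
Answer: $w(s, \tau) = 3 e^{-2 \tau} \sin(4 \tau + 2 s) + 2 e^{-8 \tau} \sin(8 \tau + 4 s)$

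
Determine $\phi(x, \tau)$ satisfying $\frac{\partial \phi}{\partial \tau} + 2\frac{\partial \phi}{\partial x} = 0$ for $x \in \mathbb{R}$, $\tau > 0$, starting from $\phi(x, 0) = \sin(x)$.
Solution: By characteristics ($dx/d\tau = 2$), $\phi(x,\tau) = f(x - 2\tau)$ with $f = \phi( \cdot , 0)$.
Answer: $\phi(x, \tau) = - \sin(2 \tau - x)$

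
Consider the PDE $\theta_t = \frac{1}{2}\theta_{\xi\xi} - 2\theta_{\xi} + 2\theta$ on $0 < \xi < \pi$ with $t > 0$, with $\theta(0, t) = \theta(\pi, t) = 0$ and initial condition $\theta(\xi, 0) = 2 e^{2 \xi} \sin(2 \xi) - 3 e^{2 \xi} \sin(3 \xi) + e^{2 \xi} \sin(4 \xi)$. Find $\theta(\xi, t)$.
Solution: Substitute $\theta = e^{2\xi}u$, i.e. $u = e^{-2\xi}\theta$.
By the product rule, $\theta_{\xi} = e^{2\xi}(u_{\xi} + 2u)$, $\theta_{\xi\xi} = e^{2\xi}(u_{\xi\xi} + 4u_{\xi} + 4u)$, $\theta_t = e^{2\xi}u_t$.
Substituting into the PDE and dividing by $e^{2\xi}$: $u_t = \frac{1}{2}(u_{\xi\xi} + 4u_{\xi} + 4u) - 2(u_{\xi} + 2u) + 2u$.
The lower-order terms cancel, leaving the standard heat equation $u_t = \frac{1}{2}u_{\xi\xi}$.
Initial data for $u$: $u(\xi,0) = e^{-2\xi}\theta(\xi,0) = 2 \sin(2 \xi) - 3 \sin(3 \xi) + \sin(4 \xi)$. The boundary conditions carry over: $u(0,t) = u(\pi,t) = 0$.
Solve for $u$:
  Using separation of variables $u = X(\xi)G(t)$:
  Eigenfunctions: $\sin(n\xi)$, $n = 1, 2, 3, \ldots$
  General solution: $u(\xi, t) = \sum c_n \sin(n\xi) e^{-n^2 t/2}$
  Matching $u(\xi,0) = 2 \sin(2 \xi) - 3 \sin(3 \xi) + \sin(4 \xi)$ term by term: $c_2=2, c_3=-3, c_4=1$.
Hence $u(\xi,t) = 2 e^{-2 t} \sin(2 \xi) + e^{-8 t} \sin(4 \xi) - 3 e^{-9 t/2} \sin(3 \xi)$.
Transform back: $\theta(\xi,t) = e^{2\xi}u(\xi,t)$.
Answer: $\theta(\xi, t) = 2 e^{2 \xi} e^{-2 t} \sin(2 \xi) + e^{2 \xi} e^{-8 t} \sin(4 \xi) - 3 e^{2 \xi} e^{-9 t/2} \sin(3 \xi)$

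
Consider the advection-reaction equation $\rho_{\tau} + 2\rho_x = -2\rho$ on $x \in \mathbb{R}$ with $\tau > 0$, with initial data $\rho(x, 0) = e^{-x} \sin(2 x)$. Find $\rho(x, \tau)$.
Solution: Substitute $\rho = e^{-x}u$.
Then $\rho_x = e^{-x}(u_x - u)$, $\rho_{\tau} = e^{-x}u_{\tau}$; substituting and dividing by $e^{-x}$, the lower-order terms cancel: $u_{\tau} + 2u_x = 0$ (standard advection equation).
Data for $u$: $u(x,0) = e^{x}\rho(x,0) = \sin(2 x)$.
By characteristics ($dx/d\tau = 2$), $u(x,\tau) = f(x - 2\tau)$ with $f = u( \cdot , 0)$.
So $u(x,\tau) = \sin(2 x - 4 \tau)$, and $\rho(x,\tau) = e^{-x}u(x,\tau)$.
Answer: $\rho(x, \tau) = - e^{-x} \sin(4 \tau - 2 x)$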